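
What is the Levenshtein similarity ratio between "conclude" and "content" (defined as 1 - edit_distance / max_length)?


Word 1: "conclude" (length 8)
Word 2: "content" (length 7)
One optimal edit sequence:
  1. keep 'c'
  2. keep 'o'
  3. keep 'n'
  4. delete 'c'  (+1)
  5. substitute 'l' -> 't'  (+1)
  6. substitute 'u' -> 'e'  (+1)
  7. substitute 'd' -> 'n'  (+1)
  8. substitute 'e' -> 't'  (+1)
Edit distance = 5
Max length = max(8, 7) = 8
Similarity = 1 - 5/8
= 0.3750


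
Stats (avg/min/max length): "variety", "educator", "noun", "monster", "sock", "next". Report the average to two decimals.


Lengths: "variety"=7, "educator"=8, "noun"=4, "monster"=7, "sock"=4, "next"=4
Sum = 34, Count = 6
Average = 34/6 = 5.67
= avg=5.67, min=4, max=8


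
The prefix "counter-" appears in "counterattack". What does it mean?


Prefix: counter-
Example: counterattack (counter- + attack)
Meaning = against / opposite


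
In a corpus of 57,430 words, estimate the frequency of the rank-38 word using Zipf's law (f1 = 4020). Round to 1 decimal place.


Zipf's law: f(r) = f(1) / r
f(1) = 4020
f(38) = 4020 / 38
= 105.8 occurrences


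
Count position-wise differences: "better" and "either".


Comparing character by character (same length = 6):
  Pos 0: 'b' vs 'e' !=
  Pos 1: 'e' vs 'i' !=
  Pos 2: 't' vs 't' =
  Pos 3: 't' vs 'h' !=
  Pos 4: 'e' vs 'e' =
  Pos 5: 'r' vs 'r' =
Hamming distance = 3


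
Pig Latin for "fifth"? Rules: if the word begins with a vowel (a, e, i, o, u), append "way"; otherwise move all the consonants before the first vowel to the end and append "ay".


Word: "fifth"
Starts with consonant(s) → move to end, add 'ay'
Consonant cluster: "f"
Pig Latin = "ifthfay"


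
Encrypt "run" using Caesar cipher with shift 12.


Word: "run"
Shift: 12
Each letter → (letter + shift) mod 26:
  'r' (17) + 12 = 3 → 'd'
  'u' (20) + 12 = 6 → 'g'
  'n' (13) + 12 = 25 → 'z'
Result = "dgz"


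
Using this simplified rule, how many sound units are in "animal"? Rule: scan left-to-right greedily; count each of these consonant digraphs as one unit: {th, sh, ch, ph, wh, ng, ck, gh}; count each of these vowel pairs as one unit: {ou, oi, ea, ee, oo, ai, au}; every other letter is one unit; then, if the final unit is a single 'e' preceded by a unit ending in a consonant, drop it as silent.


Word: "animal" (6 letters)
Left-to-right scan:
  1. 'a' (letter)
  2. 'n' (letter)
  3. 'i' (letter)
  4. 'm' (letter)
  5. 'a' (letter)
  6. 'l' (letter)
Units from scan: 6
Sound units = 6 units


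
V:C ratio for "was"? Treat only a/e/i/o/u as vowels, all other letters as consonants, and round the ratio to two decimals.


Word: "was"
Vowels (a,e,i,o,u): 1
Consonants: 2
Ratio = 1/2
= 0.50


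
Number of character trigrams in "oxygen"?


Word: "oxygen" (length 6)
Number of 3-grams = length - 3 + 1 = 6 - 3 + 1
= 4


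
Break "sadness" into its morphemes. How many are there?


Word: "sadness"
Morphemes: sad | -ness
Each morpheme carries meaning
= 2 morphemes


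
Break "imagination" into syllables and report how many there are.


Word: "imagination"
Syllable breakdown: i | mag | i | na | tion
Counting: 5 parts
= 5 syllables


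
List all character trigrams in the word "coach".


Word: "coach" (length 5)
Number of trigrams = 5 - 3 + 1 = 3
  Position 0: "coa"
  Position 1: "oac"
  Position 2: "ach"
Trigrams = "coa", "oac", "ach"


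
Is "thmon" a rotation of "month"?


Word: "month", Candidate: "thmon"
Method: check if candidate is substring of word+word
"monthmonth" contains "thmon"? Yes
Is rotation = Yes


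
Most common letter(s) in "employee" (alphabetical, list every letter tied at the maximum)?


Word: "employee"
Letter counts:
  'e': 3
  'l': 1
  'm': 1
  'o': 1
  'p': 1
  'y': 1
Maximum count = 3
Most frequent = 'e' (3 times each)


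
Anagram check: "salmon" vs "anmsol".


Word 1: "salmon" → sorted: almnos
Word 2: "anmsol" → sorted: almnos
Same letters? almnos == almnos
Anagram = Yes


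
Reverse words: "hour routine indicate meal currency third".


Original: "hour routine indicate meal currency third"
Words (1..n): hour | routine | indicate | meal | currency | third
Reversed (n..1): third | currency | meal | indicate | routine | hour
Result = "third currency meal indicate routine hour"


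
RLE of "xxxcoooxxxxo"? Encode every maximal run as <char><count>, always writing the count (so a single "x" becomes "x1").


String: "xxxcoooxxxxo"
Scanning for consecutive runs:
  'x' x 3
  'c' x 1
  'o' x 3
  'x' x 4
  'o' x 1
RLE = "x3c1o3x4o1"


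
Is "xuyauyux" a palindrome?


Word: "xuyauyux"
Reversed: "xuyuayux"
Forward == Backward? xuyauyux != xuyuayux
Palindrome = No


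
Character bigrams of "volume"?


Word: "volume" (length 6)
Number of bigrams = 6 - 2 + 1 = 5
  Position 0: "vo"
  Position 1: "ol"
  Position 2: "lu"
  Position 3: "um"
  Position 4: "me"
Bigrams = "vo", "ol", "lu", "um", "me"


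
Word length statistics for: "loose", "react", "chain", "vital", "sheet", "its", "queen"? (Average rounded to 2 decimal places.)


Lengths: "loose"=5, "react"=5, "chain"=5, "vital"=5, "sheet"=5, "its"=3, "queen"=5
Sum = 33, Count = 7
Average = 33/7 = 4.71
= avg=4.71, min=3, max=5


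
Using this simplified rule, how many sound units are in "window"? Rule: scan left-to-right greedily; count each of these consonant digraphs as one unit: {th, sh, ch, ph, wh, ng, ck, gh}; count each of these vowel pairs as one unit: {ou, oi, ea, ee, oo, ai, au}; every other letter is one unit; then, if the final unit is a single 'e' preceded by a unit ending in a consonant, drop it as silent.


Word: "window" (6 letters)
Left-to-right scan:
  1. 'w' (letter)
  2. 'i' (letter)
  3. 'n' (letter)
  4. 'd' (letter)
  5. 'o' (letter)
  6. 'w' (letter)
Units from scan: 6
Sound units = 6 units


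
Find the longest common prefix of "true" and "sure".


Word 1: "true"
Word 2: "sure"
Comparing from start:
  Pos 0: 't' != 's' (stop)
LCP = "" (length 0)


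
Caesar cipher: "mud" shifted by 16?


Word: "mud"
Shift: 16
Each letter → (letter + shift) mod 26:
  'm' (12) + 16 = 2 → 'c'
  'u' (20) + 16 = 10 → 'k'
  'd' (3) + 16 = 19 → 't'
Result = "ckt"


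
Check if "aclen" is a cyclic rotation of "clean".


Word: "clean", Candidate: "aclen"
Method: check if candidate is substring of word+word
"cleanclean" contains "aclen"? No
Is rotation = No


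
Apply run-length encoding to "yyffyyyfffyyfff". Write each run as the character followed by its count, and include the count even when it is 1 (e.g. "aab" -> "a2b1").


String: "yyffyyyfffyyfff"
Scanning for consecutive runs:
  'y' x 2
  'f' x 2
  'y' x 3
  'f' x 3
  'y' x 2
  'f' x 3
RLE = "y2f2y3f3y2f3"


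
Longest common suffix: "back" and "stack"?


Word 1: "back"
Word 2: "stack"
Comparing from end:
  Pos -1: 'k' == 'k'
  Pos -2: 'c' == 'c'
  Pos -3: 'a' == 'a'
  Pos -4: 'b' != 't' (stop)
LCS = "ack" (length 3)


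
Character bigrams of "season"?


Word: "season" (length 6)
Number of bigrams = 6 - 2 + 1 = 5
  Position 0: "se"
  Position 1: "ea"
  Position 2: "as"
  Position 3: "so"
  Position 4: "on"
Bigrams = "se", "ea", "as", "so", "on"


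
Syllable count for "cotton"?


Word: "cotton"
Syllable breakdown: cot | ton
Counting: 2 parts
= 2 syllables


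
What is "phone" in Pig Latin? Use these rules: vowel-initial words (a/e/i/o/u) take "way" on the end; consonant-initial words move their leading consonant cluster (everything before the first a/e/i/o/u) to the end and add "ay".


Word: "phone"
Starts with consonant(s) → move to end, add 'ay'
Consonant cluster: "ph"
Pig Latin = "onephay"


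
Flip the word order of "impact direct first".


Original: "impact direct first"
Words (1..n): impact | direct | first
Reversed (n..1): first | direct | impact
Result = "first direct impact"


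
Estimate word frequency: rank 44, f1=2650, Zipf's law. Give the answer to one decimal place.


Zipf's law: f(r) = f(1) / r
f(1) = 2650
f(44) = 2650 / 44
= 60.2 occurrences


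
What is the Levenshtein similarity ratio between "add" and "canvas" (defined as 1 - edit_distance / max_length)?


Word 1: "add" (length 3)
Word 2: "canvas" (length 6)
One optimal edit sequence:
  1. insert 'c'  (+1)
  2. keep 'a'
  3. insert 'n'  (+1)
  4. insert 'v'  (+1)
  5. substitute 'd' -> 'a'  (+1)
  6. substitute 'd' -> 's'  (+1)
Edit distance = 5
Max length = max(3, 6) = 6
Similarity = 1 - 5/6
= 0.1667


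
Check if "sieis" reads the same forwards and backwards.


Word: "sieis"
Reversed: "sieis"
Forward == Backward? sieis == sieis
Palindrome = Yes


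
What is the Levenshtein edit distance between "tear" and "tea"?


Word 1: "tear" (length 4)
Word 2: "tea" (length 3)
One optimal edit sequence (insert/delete/substitute each cost 1):
  1. keep 't'
  2. keep 'e'
  3. keep 'a'
  4. delete 'r'  (+1)
Total edit operations: 1
Edit distance = 1


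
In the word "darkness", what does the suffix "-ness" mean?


Suffix: -ness
Example: darkness (dark + -ness)
Meaning = state of being


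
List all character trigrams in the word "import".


Word: "import" (length 6)
Number of trigrams = 6 - 3 + 1 = 4
  Position 0: "imp"
  Position 1: "mpo"
  Position 2: "por"
  Position 3: "ort"
Trigrams = "imp", "mpo", "por", "ort"


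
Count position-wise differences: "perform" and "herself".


Comparing character by character (same length = 7):
  Pos 0: 'p' vs 'h' !=
  Pos 1: 'e' vs 'e' =
  Pos 2: 'r' vs 'r' =
  Pos 3: 'f' vs 's' !=
  Pos 4: 'o' vs 'e' !=
  Pos 5: 'r' vs 'l' !=
  Pos 6: 'm' vs 'f' !=
Hamming distance = 5


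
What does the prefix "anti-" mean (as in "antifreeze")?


Prefix: anti-
Example: antifreeze = anti- + freeze
Meaning = against


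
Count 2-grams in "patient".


Word: "patient" (length 7)
Number of 2-grams = length - 2 + 1 = 7 - 2 + 1
= 6


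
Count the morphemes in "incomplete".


Word: "incomplete"
Morphemes: in- | complete
Each morpheme carries meaning
= 2 morphemes


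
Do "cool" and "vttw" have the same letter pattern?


Pattern of "cool": [0, 1, 1, 2]
Pattern of "vttw": [0, 1, 1, 2]
Patterns match
Same pattern = Yes


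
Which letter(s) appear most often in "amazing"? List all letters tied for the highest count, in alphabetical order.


Word: "amazing"
Letter counts:
  'a': 2
  'g': 1
  'i': 1
  'm': 1
  'n': 1
  'z': 1
Maximum count = 2
Most frequent = 'a' (2 times each)


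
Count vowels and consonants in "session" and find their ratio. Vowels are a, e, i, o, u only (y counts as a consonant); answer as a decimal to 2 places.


Word: "session"
Vowels (a,e,i,o,u): 3
Consonants: 4
Ratio = 3/4
= 0.75


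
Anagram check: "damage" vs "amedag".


Word 1: "damage" → sorted: aadegm
Word 2: "amedag" → sorted: aadegm
Same letters? aadegm == aadegm
Anagram = Yes


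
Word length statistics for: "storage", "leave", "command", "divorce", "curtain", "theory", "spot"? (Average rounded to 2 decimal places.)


Lengths: "storage"=7, "leave"=5, "command"=7, "divorce"=7, "curtain"=7, "theory"=6, "spot"=4
Sum = 43, Count = 7
Average = 43/7 = 6.14
= avg=6.14, min=4, max=7


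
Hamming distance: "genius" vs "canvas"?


Comparing character by character (same length = 6):
  Pos 0: 'g' vs 'c' !=
  Pos 1: 'e' vs 'a' !=
  Pos 2: 'n' vs 'n' =
  Pos 3: 'i' vs 'v' !=
  Pos 4: 'u' vs 'a' !=
  Pos 5: 's' vs 's' =
Hamming distance = 4


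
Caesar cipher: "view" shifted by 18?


Word: "view"
Shift: 18
Each letter → (letter + shift) mod 26:
  'v' (21) + 18 = 13 → 'n'
  'i' (8) + 18 = 0 → 'a'
  'e' (4) + 18 = 22 → 'w'
  'w' (22) + 18 = 14 → 'o'
Result = "nawo"


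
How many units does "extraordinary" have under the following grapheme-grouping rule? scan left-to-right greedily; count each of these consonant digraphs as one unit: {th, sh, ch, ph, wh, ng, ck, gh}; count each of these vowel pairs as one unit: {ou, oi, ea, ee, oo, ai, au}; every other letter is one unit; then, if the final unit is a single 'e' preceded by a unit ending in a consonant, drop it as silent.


Word: "extraordinary" (13 letters)
Left-to-right scan:
  (1) 'e' (letter)
  (2) 'x' (letter)
  (3) 't' (letter)
  (4) 'r' (letter)
  (5) 'a' (letter)
  (6) 'o' (letter)
  (7) 'r' (letter)
  (8) 'd' (letter)
  (9) 'i' (letter)
  (10) 'n' (letter)
  (11) 'a' (letter)
  (12) 'r' (letter)
  (13) 'y' (letter)
Units from scan: 13
Sound units = 13 units


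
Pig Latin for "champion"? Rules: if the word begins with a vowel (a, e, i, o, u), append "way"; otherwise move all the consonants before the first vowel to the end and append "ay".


Word: "champion"
Starts with consonant(s) → move to end, add 'ay'
Consonant cluster: "ch"
Pig Latin = "ampionchay"


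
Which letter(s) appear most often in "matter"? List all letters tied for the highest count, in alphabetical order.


Word: "matter"
Letter counts:
  'a': 1
  'e': 1
  'm': 1
  'r': 1
  't': 2
Maximum count = 2
Most frequent = 't' (2 times each)


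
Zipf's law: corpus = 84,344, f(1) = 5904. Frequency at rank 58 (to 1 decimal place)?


Zipf's law: f(r) = f(1) / r
f(1) = 5904
f(58) = 5904 / 58
= 101.8 occurrences


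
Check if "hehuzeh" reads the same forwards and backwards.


Word: "hehuzeh"
Reversed: "hezuheh"
Forward == Backward? hehuzeh != hezuheh
Palindrome = No


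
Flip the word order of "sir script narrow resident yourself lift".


Original: "sir script narrow resident yourself lift"
Words (1..n): sir | script | narrow | resident | yourself | lift
Reversed (n..1): lift | yourself | resident | narrow | script | sir
Result = "lift yourself resident narrow script sir"


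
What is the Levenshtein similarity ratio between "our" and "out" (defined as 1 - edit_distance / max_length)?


Word 1: "our" (length 3)
Word 2: "out" (length 3)
One optimal edit sequence:
  1. keep 'o'
  2. keep 'u'
  3. substitute 'r' -> 't'  (+1)
Edit distance = 1
Max length = max(3, 3) = 3
Similarity = 1 - 1/3
= 0.6667


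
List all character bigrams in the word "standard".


Word: "standard" (length 8)
Number of bigrams = 8 - 2 + 1 = 7
  Position 0: "st"
  Position 1: "ta"
  Position 2: "an"
  Position 3: "nd"
  Position 4: "da"
  Position 5: "ar"
  Position 6: "rd"
Bigrams = "st", "ta", "an", "nd", "da", "ar", "rd"


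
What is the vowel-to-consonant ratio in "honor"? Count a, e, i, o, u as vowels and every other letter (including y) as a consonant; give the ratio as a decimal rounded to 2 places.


Word: "honor"
Vowels (a,e,i,o,u): 2
Consonants: 3
Ratio = 2/3
= 0.67


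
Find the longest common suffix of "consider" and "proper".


Word 1: "consider"
Word 2: "proper"
Comparing from end:
  Pos -1: 'r' == 'r'
  Pos -2: 'e' == 'e'
  Pos -3: 'd' != 'p' (stop)
LCS = "er" (length 2)


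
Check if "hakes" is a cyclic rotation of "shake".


Word: "shake", Candidate: "hakes"
Method: check if candidate is substring of word+word
"shakeshake" contains "hakes"? Yes
Is rotation = Yes


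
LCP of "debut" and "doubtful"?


Word 1: "debut"
Word 2: "doubtful"
Comparing from start:
  Pos 0: 'd' == 'd'
  Pos 1: 'e' != 'o' (stop)
LCP = "d" (length 1)


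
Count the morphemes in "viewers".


Word: "viewers"
Morphemes: view | -er | -s
Each morpheme carries meaning
= 3 morphemes


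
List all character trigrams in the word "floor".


Word: "floor" (length 5)
Number of trigrams = 5 - 3 + 1 = 3
  Position 0: "flo"
  Position 1: "loo"
  Position 2: "oor"
Trigrams = "flo", "loo", "oor"


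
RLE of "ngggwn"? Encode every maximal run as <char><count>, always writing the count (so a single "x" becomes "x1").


String: "ngggwn"
Scanning for consecutive runs:
  'n' x 1
  'g' x 3
  'w' x 1
  'n' x 1
RLE = "n1g3w1n1"


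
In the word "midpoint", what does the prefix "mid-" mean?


Prefix: mid-
As in: midpoint -> mid- + point
Meaning = middle


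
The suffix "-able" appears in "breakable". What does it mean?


Suffix: -able
As in: breakable -> break + -able
Meaning = capable of


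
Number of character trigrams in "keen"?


Word: "keen" (length 4)
Number of 3-grams = length - 3 + 1 = 4 - 3 + 1
= 2


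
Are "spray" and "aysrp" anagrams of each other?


Word 1: "spray" → sorted: aprsy
Word 2: "aysrp" → sorted: aprsy
Same letters? aprsy == aprsy
Anagram = Yes


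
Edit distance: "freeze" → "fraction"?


Word 1: "freeze" (length 6)
Word 2: "fraction" (length 8)
One optimal edit sequence (insert/delete/substitute each cost 1):
  1. keep 'f'
  2. keep 'r'
  3. insert 'a'  (+1)
  4. insert 'c'  (+1)
  5. substitute 'e' -> 't'  (+1)
  6. substitute 'e' -> 'i'  (+1)
  7. substitute 'z' -> 'o'  (+1)
  8. substitute 'e' -> 'n'  (+1)
Total edit operations: 6
Edit distance = 6


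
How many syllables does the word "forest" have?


Word: "forest"
Syllable breakdown: for / est
Counting: 2 parts
= 2 syllables


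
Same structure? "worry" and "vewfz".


Pattern of "worry": [0, 1, 2, 2, 3]
Pattern of "vewfz": [0, 1, 2, 3, 4]
Patterns do not match
Same pattern = No


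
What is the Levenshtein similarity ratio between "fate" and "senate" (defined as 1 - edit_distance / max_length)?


Word 1: "fate" (length 4)
Word 2: "senate" (length 6)
One optimal edit sequence:
  1. insert 's'  (+1)
  2. insert 'e'  (+1)
  3. substitute 'f' -> 'n'  (+1)
  4. keep 'a'
  5. keep 't'
  6. keep 'e'
Edit distance = 3
Max length = max(4, 6) = 6
Similarity = 1 - 3/6
= 0.5000


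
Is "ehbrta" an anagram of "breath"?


Word 1: "breath" → sorted: abehrt
Word 2: "ehbrta" → sorted: abehrt
Same letters? abehrt == abehrt
Anagram = Yes


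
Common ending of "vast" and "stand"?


Word 1: "vast"
Word 2: "stand"
Comparing from end:
  Pos -1: 't' != 'd' (stop)
LCS = "" (length 0)


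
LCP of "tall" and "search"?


Word 1: "tall"
Word 2: "search"
Comparing from start:
  Pos 0: 't' != 's' (stop)
LCP = "" (length 0)


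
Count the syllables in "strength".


Word: "strength"
Syllable breakdown: strength
Counting: 1 part
= 1 syllable


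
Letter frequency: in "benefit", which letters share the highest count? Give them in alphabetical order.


Word: "benefit"
Letter counts:
  'b': 1
  'e': 2
  'f': 1
  'i': 1
  'n': 1
  't': 1
Maximum count = 2
Most frequent = 'e' (2 times each)


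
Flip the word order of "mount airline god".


Original: "mount airline god"
Words (1..n): mount | airline | god
Reversed (n..1): god | airline | mount
Result = "god airline mount"


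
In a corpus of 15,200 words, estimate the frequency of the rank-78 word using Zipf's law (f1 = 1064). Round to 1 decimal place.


Zipf's law: f(r) = f(1) / r
f(1) = 1064
f(78) = 1064 / 78
= 13.6 occurrences


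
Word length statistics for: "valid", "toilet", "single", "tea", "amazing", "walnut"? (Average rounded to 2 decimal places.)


Lengths: "valid"=5, "toilet"=6, "single"=6, "tea"=3, "amazing"=7, "walnut"=6
Sum = 33, Count = 6
Average = 33/6 = 5.50
= avg=5.50, min=3, max=7


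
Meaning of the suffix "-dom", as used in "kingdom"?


Suffix: -dom
Example: kingdom = king + -dom
Meaning = state / realm


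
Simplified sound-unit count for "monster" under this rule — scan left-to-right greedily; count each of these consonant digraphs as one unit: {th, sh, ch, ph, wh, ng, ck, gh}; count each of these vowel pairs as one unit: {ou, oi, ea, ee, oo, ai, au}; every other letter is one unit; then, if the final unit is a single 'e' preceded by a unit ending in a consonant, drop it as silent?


Word: "monster" (7 letters)
Left-to-right scan:
  (1) 'm' (letter)
  (2) 'o' (letter)
  (3) 'n' (letter)
  (4) 's' (letter)
  (5) 't' (letter)
  (6) 'e' (letter)
  (7) 'r' (letter)
Units from scan: 7
Sound units = 7 units


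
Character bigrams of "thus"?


Word: "thus" (length 4)
Number of bigrams = 4 - 2 + 1 = 3
  Position 0: "th"
  Position 1: "hu"
  Position 2: "us"
Bigrams = "th", "hu", "us"


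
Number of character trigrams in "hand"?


Word: "hand" (length 4)
Number of 3-grams = length - 3 + 1 = 4 - 3 + 1
= 2


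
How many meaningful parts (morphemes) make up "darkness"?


Word: "darkness"
Morphemes: dark / -ness
Each morpheme carries meaning
= 2 morphemes


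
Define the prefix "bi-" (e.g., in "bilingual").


Prefix: bi-
Example: bilingual = bi- + lingual
Meaning = two


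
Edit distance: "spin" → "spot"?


Word 1: "spin" (length 4)
Word 2: "spot" (length 4)
One optimal edit sequence (insert/delete/substitute each cost 1):
  1. keep 's'
  2. keep 'p'
  3. substitute 'i' -> 'o'  (+1)
  4. substitute 'n' -> 't'  (+1)
Total edit operations: 2
Edit distance = 2


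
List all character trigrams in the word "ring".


Word: "ring" (length 4)
Number of trigrams = 4 - 3 + 1 = 2
  Position 0: "rin"
  Position 1: "ing"
Trigrams = "rin", "ing"


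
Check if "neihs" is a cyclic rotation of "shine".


Word: "shine", Candidate: "neihs"
Method: check if candidate is substring of word+word
"shineshine" contains "neihs"? No
Is rotation = No


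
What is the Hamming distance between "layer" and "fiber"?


Comparing character by character (same length = 5):
  Pos 0: 'l' vs 'f' !=
  Pos 1: 'a' vs 'i' !=
  Pos 2: 'y' vs 'b' !=
  Pos 3: 'e' vs 'e' =
  Pos 4: 'r' vs 'r' =
Hamming distance = 3


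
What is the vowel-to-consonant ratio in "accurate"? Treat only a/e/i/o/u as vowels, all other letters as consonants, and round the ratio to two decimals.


Word: "accurate"
Vowels (a,e,i,o,u): 4
Consonants: 4
Ratio = 4/4
= 1.00


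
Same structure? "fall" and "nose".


Pattern of "fall": [0, 1, 2, 2]
Pattern of "nose": [0, 1, 2, 3]
Patterns do not match
Same pattern = No


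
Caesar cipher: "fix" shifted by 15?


Word: "fix"
Shift: 15
Each letter → (letter + shift) mod 26:
  'f' (5) + 15 = 20 → 'u'
  'i' (8) + 15 = 23 → 'x'
  'x' (23) + 15 = 12 → 'm'
Result = "uxm"


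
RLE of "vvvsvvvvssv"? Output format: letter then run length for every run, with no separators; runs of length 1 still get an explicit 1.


String: "vvvsvvvvssv"
Scanning for consecutive runs:
  'v' x 3
  's' x 1
  'v' x 4
  's' x 2
  'v' x 1
RLE = "v3s1v4s2v1"


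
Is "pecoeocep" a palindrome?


Word: "pecoeocep"
Reversed: "pecoeocep"
Forward == Backward? pecoeocep == pecoeocep
Palindrome = Yes


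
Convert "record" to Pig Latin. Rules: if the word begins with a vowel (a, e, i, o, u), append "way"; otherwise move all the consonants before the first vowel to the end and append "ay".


Word: "record"
Starts with consonant(s) → move to end, add 'ay'
Consonant cluster: "r"
Pig Latin = "ecordray"


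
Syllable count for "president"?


Word: "president"
Syllable breakdown: pres-i-dent
Counting: 3 parts
= 3 syllables


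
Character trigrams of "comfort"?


Word: "comfort" (length 7)
Number of trigrams = 7 - 3 + 1 = 5
  Position 0: "com"
  Position 1: "omf"
  Position 2: "mfo"
  Position 3: "for"
  Position 4: "ort"
Trigrams = "com", "omf", "mfo", "for", "ort"


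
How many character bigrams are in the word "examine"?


Word: "examine" (length 7)
Number of 2-grams = length - 2 + 1 = 7 - 2 + 1
= 6


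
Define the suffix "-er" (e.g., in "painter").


Suffix: -er
Example: painter = paint + -er
Meaning = one who / more


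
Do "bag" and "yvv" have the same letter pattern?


Pattern of "bag": [0, 1, 2]
Pattern of "yvv": [0, 1, 1]
Patterns do not match
Same pattern = No


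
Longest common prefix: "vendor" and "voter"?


Word 1: "vendor"
Word 2: "voter"
Comparing from start:
  Pos 0: 'v' == 'v'
  Pos 1: 'e' != 'o' (stop)
LCP = "v" (length 1)


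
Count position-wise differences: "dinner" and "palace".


Comparing character by character (same length = 6):
  Pos 0: 'd' vs 'p' !=
  Pos 1: 'i' vs 'a' !=
  Pos 2: 'n' vs 'l' !=
  Pos 3: 'n' vs 'a' !=
  Pos 4: 'e' vs 'c' !=
  Pos 5: 'r' vs 'e' !=
Hamming distance = 6


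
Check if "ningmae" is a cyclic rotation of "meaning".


Word: "meaning", Candidate: "ningmae"
Method: check if candidate is substring of word+word
"meaningmeaning" contains "ningmae"? No
Is rotation = No


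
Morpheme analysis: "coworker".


Word: "coworker"
Morphemes: co- + work + -er
Each morpheme carries meaning
= 3 morphemes


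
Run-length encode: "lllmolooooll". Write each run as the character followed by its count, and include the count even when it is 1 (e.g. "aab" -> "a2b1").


String: "lllmolooooll"
Scanning for consecutive runs:
  'l' x 3
  'm' x 1
  'o' x 1
  'l' x 1
  'o' x 4
  'l' x 2
RLE = "l3m1o1l1o4l2"


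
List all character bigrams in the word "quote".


Word: "quote" (length 5)
Number of bigrams = 5 - 2 + 1 = 4
  Position 0: "qu"
  Position 1: "uo"
  Position 2: "ot"
  Position 3: "te"
Bigrams = "qu", "uo", "ot", "te"


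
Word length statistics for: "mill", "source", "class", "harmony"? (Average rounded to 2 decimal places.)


Lengths: "mill"=4, "source"=6, "class"=5, "harmony"=7
Sum = 22, Count = 4
Average = 22/4 = 5.50
= avg=5.50, min=4, max=7


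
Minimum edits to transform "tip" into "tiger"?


Word 1: "tip" (length 3)
Word 2: "tiger" (length 5)
One optimal edit sequence (insert/delete/substitute each cost 1):
  1. keep 't'
  2. keep 'i'
  3. insert 'g'  (+1)
  4. insert 'e'  (+1)
  5. substitute 'p' -> 'r'  (+1)
Total edit operations: 3
Edit distance = 3


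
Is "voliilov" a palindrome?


Word: "voliilov"
Reversed: "voliilov"
Forward == Backward? voliilov == voliilov
Palindrome = Yes


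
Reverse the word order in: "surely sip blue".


Original: "surely sip blue"
Words (1..n): surely | sip | blue
Reversed (n..1): blue | sip | surely
Result = "blue sip surely"


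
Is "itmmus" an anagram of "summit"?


Word 1: "summit" → sorted: immstu
Word 2: "itmmus" → sorted: immstu
Same letters? immstu == immstu
Anagram = Yes


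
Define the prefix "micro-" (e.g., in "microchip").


Prefix: micro-
As in: microchip -> micro- + chip
Meaning = small


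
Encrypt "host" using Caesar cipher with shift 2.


Word: "host"
Shift: 2
Each letter → (letter + shift) mod 26:
  'h' (7) + 2 = 9 → 'j'
  'o' (14) + 2 = 16 → 'q'
  's' (18) + 2 = 20 → 'u'
  't' (19) + 2 = 21 → 'v'
Result = "jquv"


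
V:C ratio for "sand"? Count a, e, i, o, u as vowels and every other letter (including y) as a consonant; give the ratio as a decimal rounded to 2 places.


Word: "sand"
Vowels (a,e,i,o,u): 1
Consonants: 3
Ratio = 1/3
= 0.33


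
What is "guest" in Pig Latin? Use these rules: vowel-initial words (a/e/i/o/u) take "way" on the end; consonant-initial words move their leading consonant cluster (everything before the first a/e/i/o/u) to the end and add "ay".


Word: "guest"
Starts with consonant(s) → move to end, add 'ay'
Consonant cluster: "g"
Pig Latin = "uestgay"


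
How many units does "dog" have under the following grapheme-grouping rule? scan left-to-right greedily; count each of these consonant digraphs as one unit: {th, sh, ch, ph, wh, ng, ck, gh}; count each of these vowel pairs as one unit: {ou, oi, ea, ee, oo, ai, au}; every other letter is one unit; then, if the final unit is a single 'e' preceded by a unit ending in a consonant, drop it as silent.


Word: "dog" (3 letters)
Left-to-right scan:
  1. 'd' (letter)
  2. 'o' (letter)
  3. 'g' (letter)
Units from scan: 3
Sound units = 3 units


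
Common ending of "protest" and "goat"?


Word 1: "protest"
Word 2: "goat"
Comparing from end:
  Pos -1: 't' == 't'
  Pos -2: 's' != 'a' (stop)
LCS = "t" (length 1)


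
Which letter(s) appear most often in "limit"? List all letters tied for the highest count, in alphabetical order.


Word: "limit"
Letter counts:
  'i': 2
  'l': 1
  'm': 1
  't': 1
Maximum count = 2
Most frequent = 'i' (2 times each)


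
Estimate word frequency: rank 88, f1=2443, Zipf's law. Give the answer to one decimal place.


Zipf's law: f(r) = f(1) / r
f(1) = 2443
f(88) = 2443 / 88
= 27.8 occurrences


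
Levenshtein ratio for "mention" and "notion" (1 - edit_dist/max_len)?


Word 1: "mention" (length 7)
Word 2: "notion" (length 6)
One optimal edit sequence:
  1. delete 'm'  (+1)
  2. substitute 'e' -> 'n'  (+1)
  3. substitute 'n' -> 'o'  (+1)
  4. keep 't'
  5. keep 'i'
  6. keep 'o'
  7. keep 'n'
Edit distance = 3
Max length = max(7, 6) = 7
Similarity = 1 - 3/7
= 0.5714


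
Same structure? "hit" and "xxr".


Pattern of "hit": [0, 1, 2]
Pattern of "xxr": [0, 0, 1]
Patterns do not match
Same pattern = No


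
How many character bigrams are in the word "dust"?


Word: "dust" (length 4)
Number of 2-grams = length - 2 + 1 = 4 - 2 + 1
= 3


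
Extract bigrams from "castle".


Word: "castle" (length 6)
Number of bigrams = 6 - 2 + 1 = 5
  Position 0: "ca"
  Position 1: "as"
  Position 2: "st"
  Position 3: "tl"
  Position 4: "le"
Bigrams = "ca", "as", "st", "tl", "le"


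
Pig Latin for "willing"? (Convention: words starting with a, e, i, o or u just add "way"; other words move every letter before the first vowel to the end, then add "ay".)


Word: "willing"
Starts with consonant(s) → move to end, add 'ay'
Consonant cluster: "w"
Pig Latin = "illingway"


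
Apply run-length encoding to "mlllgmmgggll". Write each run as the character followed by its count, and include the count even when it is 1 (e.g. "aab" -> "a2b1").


String: "mlllgmmgggll"
Scanning for consecutive runs:
  'm' x 1
  'l' x 3
  'g' x 1
  'm' x 2
  'g' x 3
  'l' x 2
RLE = "m1l3g1m2g3l2"


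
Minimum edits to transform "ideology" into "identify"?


Word 1: "ideology" (length 8)
Word 2: "identify" (length 8)
One optimal edit sequence (insert/delete/substitute each cost 1):
  1. keep 'i'
  2. keep 'd'
  3. keep 'e'
  4. substitute 'o' -> 'n'  (+1)
  5. substitute 'l' -> 't'  (+1)
  6. substitute 'o' -> 'i'  (+1)
  7. substitute 'g' -> 'f'  (+1)
  8. keep 'y'
Total edit operations: 4
Edit distance = 4


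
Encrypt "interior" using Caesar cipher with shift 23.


Word: "interior"
Shift: 23
Each letter → (letter + shift) mod 26:
  'i' (8) + 23 = 5 → 'f'
  'n' (13) + 23 = 10 → 'k'
  't' (19) + 23 = 16 → 'q'
  'e' (4) + 23 = 1 → 'b'
  'r' (17) + 23 = 14 → 'o'
  'i' (8) + 23 = 5 → 'f'
  'o' (14) + 23 = 11 → 'l'
  'r' (17) + 23 = 14 → 'o'
Result = "fkqboflo"


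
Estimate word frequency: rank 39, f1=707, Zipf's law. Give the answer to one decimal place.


Zipf's law: f(r) = f(1) / r
f(1) = 707
f(39) = 707 / 39
= 18.1 occurrences


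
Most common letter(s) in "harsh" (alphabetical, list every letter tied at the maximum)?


Word: "harsh"
Letter counts:
  'a': 1
  'h': 2
  'r': 1
  's': 1
Maximum count = 2
Most frequent = 'h' (2 times each)


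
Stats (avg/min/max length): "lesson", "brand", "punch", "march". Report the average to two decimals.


Lengths: "lesson"=6, "brand"=5, "punch"=5, "march"=5
Sum = 21, Count = 4
Average = 21/4 = 5.25
= avg=5.25, min=5, max=6


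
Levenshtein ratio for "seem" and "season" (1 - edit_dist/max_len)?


Word 1: "seem" (length 4)
Word 2: "season" (length 6)
One optimal edit sequence:
  1. keep 's'
  2. keep 'e'
  3. insert 'a'  (+1)
  4. insert 's'  (+1)
  5. substitute 'e' -> 'o'  (+1)
  6. substitute 'm' -> 'n'  (+1)
Edit distance = 4
Max length = max(4, 6) = 6
Similarity = 1 - 4/6
= 0.3333


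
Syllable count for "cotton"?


Word: "cotton"
Syllable breakdown: cot | ton
Counting: 2 parts
= 2 syllables


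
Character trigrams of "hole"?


Word: "hole" (length 4)
Number of trigrams = 4 - 3 + 1 = 2
  Position 0: "hol"
  Position 1: "ole"
Trigrams = "hol", "ole"


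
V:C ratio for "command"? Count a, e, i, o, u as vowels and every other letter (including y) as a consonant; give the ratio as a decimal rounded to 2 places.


Word: "command"
Vowels (a,e,i,o,u): 2
Consonants: 5
Ratio = 2/5
= 0.40


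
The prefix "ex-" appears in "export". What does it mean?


Prefix: ex-
Example: export = ex- + port
Meaning = out / former


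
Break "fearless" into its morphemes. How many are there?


Word: "fearless"
Morphemes: fear | -less
Each morpheme carries meaning
= 2 morphemes


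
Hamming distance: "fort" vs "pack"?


Comparing character by character (same length = 4):
  Pos 0: 'f' vs 'p' !=
  Pos 1: 'o' vs 'a' !=
  Pos 2: 'r' vs 'c' !=
  Pos 3: 't' vs 'k' !=
Hamming distance = 4


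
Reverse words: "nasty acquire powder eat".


Original: "nasty acquire powder eat"
Words (1..n): nasty | acquire | powder | eat
Reversed (n..1): eat | powder | acquire | nasty
Result = "eat powder acquire nasty"


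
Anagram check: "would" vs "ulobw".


Word 1: "would" → sorted: dlouw
Word 2: "ulobw" → sorted: blouw
Same letters? dlouw != blouw
Anagram = No


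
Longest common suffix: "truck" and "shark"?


Word 1: "truck"
Word 2: "shark"
Comparing from end:
  Pos -1: 'k' == 'k'
  Pos -2: 'c' != 'r' (stop)
LCS = "k" (length 1)


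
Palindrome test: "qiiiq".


Word: "qiiiq"
Reversed: "qiiiq"
Forward == Backward? qiiiq == qiiiq
Palindrome = Yes


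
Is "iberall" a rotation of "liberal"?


Word: "liberal", Candidate: "iberall"
Method: check if candidate is substring of word+word
"liberalliberal" contains "iberall"? Yes
Is rotation = Yes


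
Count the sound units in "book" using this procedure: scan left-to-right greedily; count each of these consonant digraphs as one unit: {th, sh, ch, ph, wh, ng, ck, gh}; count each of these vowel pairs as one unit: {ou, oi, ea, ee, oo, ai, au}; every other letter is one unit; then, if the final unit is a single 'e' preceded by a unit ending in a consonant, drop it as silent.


Word: "book" (4 letters)
Left-to-right scan:
  (1) 'b' (letter)
  (2) 'oo' (vowel-pair)
  (3) 'k' (letter)
Units from scan: 3
Sound units = 3 units


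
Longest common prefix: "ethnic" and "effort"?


Word 1: "ethnic"
Word 2: "effort"
Comparing from start:
  Pos 0: 'e' == 'e'
  Pos 1: 't' != 'f' (stop)
LCP = "e" (length 1)


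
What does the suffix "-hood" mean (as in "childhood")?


Suffix: -hood
Example: childhood (child + -hood)
Meaning = state / condition


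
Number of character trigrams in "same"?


Word: "same" (length 4)
Number of 3-grams = length - 3 + 1 = 4 - 3 + 1
= 2


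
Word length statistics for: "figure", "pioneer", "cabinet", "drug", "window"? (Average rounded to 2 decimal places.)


Lengths: "figure"=6, "pioneer"=7, "cabinet"=7, "drug"=4, "window"=6
Sum = 30, Count = 5
Average = 30/5 = 6.00
= avg=6.00, min=4, max=7


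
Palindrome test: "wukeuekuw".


Word: "wukeuekuw"
Reversed: "wukeuekuw"
Forward == Backward? wukeuekuw == wukeuekuw
Palindrome = Yes


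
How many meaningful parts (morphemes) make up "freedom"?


Word: "freedom"
Morphemes: free | -dom
Each morpheme carries meaning
= 2 morphemes


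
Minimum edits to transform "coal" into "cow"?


Word 1: "coal" (length 4)
Word 2: "cow" (length 3)
One optimal edit sequence (insert/delete/substitute each cost 1):
  1. keep 'c'
  2. keep 'o'
  3. delete 'a'  (+1)
  4. substitute 'l' -> 'w'  (+1)
Total edit operations: 2
Edit distance = 2


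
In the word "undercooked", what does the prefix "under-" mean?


Prefix: under-
Example: undercooked = under- + cooked
Meaning = insufficient


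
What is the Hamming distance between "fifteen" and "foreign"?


Comparing character by character (same length = 7):
  Pos 0: 'f' vs 'f' =
  Pos 1: 'i' vs 'o' !=
  Pos 2: 'f' vs 'r' !=
  Pos 3: 't' vs 'e' !=
  Pos 4: 'e' vs 'i' !=
  Pos 5: 'e' vs 'g' !=
  Pos 6: 'n' vs 'n' =
Hamming distance = 5


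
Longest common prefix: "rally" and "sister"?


Word 1: "rally"
Word 2: "sister"
Comparing from start:
  Pos 0: 'r' != 's' (stop)
LCP = "" (length 0)


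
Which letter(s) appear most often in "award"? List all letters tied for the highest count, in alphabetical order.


Word: "award"
Letter counts:
  'a': 2
  'd': 1
  'r': 1
  'w': 1
Maximum count = 2
Most frequent = 'a' (2 times each)


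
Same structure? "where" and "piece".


Pattern of "where": [0, 1, 2, 3, 2]
Pattern of "piece": [0, 1, 2, 3, 2]
Patterns match
Same pattern = Yes


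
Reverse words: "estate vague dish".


Original: "estate vague dish"
Words (1..n): estate | vague | dish
Reversed (n..1): dish | vague | estate
Result = "dish vague estate"


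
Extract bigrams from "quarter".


Word: "quarter" (length 7)
Number of bigrams = 7 - 2 + 1 = 6
  Position 0: "qu"
  Position 1: "ua"
  Position 2: "ar"
  Position 3: "rt"
  Position 4: "te"
  Position 5: "er"
Bigrams = "qu", "ua", "ar", "rt", "te", "er"


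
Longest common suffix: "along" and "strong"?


Word 1: "along"
Word 2: "strong"
Comparing from end:
  Pos -1: 'g' == 'g'
  Pos -2: 'n' == 'n'
  Pos -3: 'o' == 'o'
  Pos -4: 'l' != 'r' (stop)
LCS = "ong" (length 3)


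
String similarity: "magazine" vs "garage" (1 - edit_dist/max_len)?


Word 1: "magazine" (length 8)
Word 2: "garage" (length 6)
One optimal edit sequence:
  1. delete 'm'  (+1)
  2. delete 'a'  (+1)
  3. keep 'g'
  4. keep 'a'
  5. substitute 'z' -> 'r'  (+1)
  6. substitute 'i' -> 'a'  (+1)
  7. substitute 'n' -> 'g'  (+1)
  8. keep 'e'
Edit distance = 5
Max length = max(8, 6) = 8
Similarity = 1 - 5/8
= 0.3750


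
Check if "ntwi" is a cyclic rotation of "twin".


Word: "twin", Candidate: "ntwi"
Method: check if candidate is substring of word+word
"twintwin" contains "ntwi"? Yes
Is rotation = Yes


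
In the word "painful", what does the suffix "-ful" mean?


Suffix: -ful
As in: painful -> pain + -ful
Meaning = full of


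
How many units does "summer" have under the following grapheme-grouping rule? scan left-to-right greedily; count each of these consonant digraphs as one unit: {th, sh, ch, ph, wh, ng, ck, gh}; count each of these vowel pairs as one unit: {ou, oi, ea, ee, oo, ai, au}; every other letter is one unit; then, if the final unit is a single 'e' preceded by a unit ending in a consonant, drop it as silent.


Word: "summer" (6 letters)
Left-to-right scan:
  1. 's' (letter)
  2. 'u' (letter)
  3. 'm' (letter)
  4. 'm' (letter)
  5. 'e' (letter)
  6. 'r' (letter)
Units from scan: 6
Sound units = 6 units


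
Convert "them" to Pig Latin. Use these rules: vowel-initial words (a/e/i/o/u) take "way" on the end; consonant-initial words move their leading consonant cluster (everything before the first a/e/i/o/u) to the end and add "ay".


Word: "them"
Starts with consonant(s) → move to end, add 'ay'
Consonant cluster: "th"
Pig Latin = "emthay"


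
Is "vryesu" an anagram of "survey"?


Word 1: "survey" → sorted: ersuvy
Word 2: "vryesu" → sorted: ersuvy
Same letters? ersuvy == ersuvy
Anagram = Yes


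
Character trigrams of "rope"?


Word: "rope" (length 4)
Number of trigrams = 4 - 3 + 1 = 2
  Position 0: "rop"
  Position 1: "ope"
Trigrams = "rop", "ope"


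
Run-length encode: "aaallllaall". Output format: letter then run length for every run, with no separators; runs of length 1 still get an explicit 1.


String: "aaallllaall"
Scanning for consecutive runs:
  'a' x 3
  'l' x 4
  'a' x 2
  'l' x 2
RLE = "a3l4a2l2"


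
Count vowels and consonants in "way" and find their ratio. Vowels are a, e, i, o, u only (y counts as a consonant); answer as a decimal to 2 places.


Word: "way"
Vowels (a,e,i,o,u): 1
Consonants: 2
Ratio = 1/2
= 0.50


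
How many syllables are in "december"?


Word: "december"
Syllable breakdown: de-cem-ber
Counting: 3 parts
= 3 syllables


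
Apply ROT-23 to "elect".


Word: "elect"
Shift: 23
Each letter → (letter + shift) mod 26:
  'e' (4) + 23 = 1 → 'b'
  'l' (11) + 23 = 8 → 'i'
  'e' (4) + 23 = 1 → 'b'
  'c' (2) + 23 = 25 → 'z'
  't' (19) + 23 = 16 → 'q'
Result = "bibzq"


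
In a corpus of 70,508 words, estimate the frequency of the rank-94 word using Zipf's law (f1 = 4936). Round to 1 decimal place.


Zipf's law: f(r) = f(1) / r
f(1) = 4936
f(94) = 4936 / 94
= 52.5 occurrences
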